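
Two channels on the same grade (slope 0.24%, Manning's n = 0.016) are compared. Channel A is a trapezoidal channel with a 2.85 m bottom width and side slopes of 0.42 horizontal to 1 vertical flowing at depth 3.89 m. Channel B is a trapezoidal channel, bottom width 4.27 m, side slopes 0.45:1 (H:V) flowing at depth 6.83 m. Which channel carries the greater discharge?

Channel A: With bottom width b = 2.85 m and side slope z = 0.42: A = (b + zy)y = (2.85 + 0.42×3.89)×3.89 = 17.44 m²; P = b + 2y√(1+z²) = 2.85 + 2×3.89×1.085 = 11.29 m. Hydraulic radius R = A/P = 17.44/11.29 = 1.545 m. Q_A = (1/0.016)·17.44·1.545^(2/3)·√0.0024 = 71.38 m³/s.
Channel B: With bottom width b = 4.27 m and side slope z = 0.45: A = (b + zy)y = (4.27 + 0.45×6.83)×6.83 = 50.16 m²; P = b + 2y√(1+z²) = 4.27 + 2×6.83×1.097 = 19.25 m. Hydraulic radius R = A/P = 50.16/19.25 = 2.606 m. Q_B = (1/0.016)·50.16·2.606^(2/3)·√0.0024 = 290.8 m³/s.
Q_A = 71.38 m³/s vs Q_B = 290.8 m³/s, so channel B carries more.

channel B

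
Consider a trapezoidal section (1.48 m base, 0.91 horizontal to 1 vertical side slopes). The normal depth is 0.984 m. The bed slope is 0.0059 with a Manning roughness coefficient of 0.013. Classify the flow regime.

supercritical

With bottom width b = 1.48 m and side slope z = 0.91: A = (b + zy)y = (1.48 + 0.91×0.984)×0.984 = 2.337 m²; P = b + 2y√(1+z²) = 1.48 + 2×0.984×1.352 = 4.141 m.
Hydraulic radius R = A/P = 2.337/4.141 = 0.5645 m.
V = (1/n) R^(2/3) √S = (1/0.013) × 0.5645^(2/3) × √0.0059 = 4.036 m/s. Hydraulic depth D_h = A/T = 2.337/3.271 = 0.7146 m.
Froude number Fr = V/√(g·D_h) = 4.036/√(9.81×0.7146) = 1.52, which is greater than 1, so the flow is supercritical.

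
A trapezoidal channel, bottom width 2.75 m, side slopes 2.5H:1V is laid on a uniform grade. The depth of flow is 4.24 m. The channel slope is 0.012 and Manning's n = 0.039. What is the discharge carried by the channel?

With bottom width b = 2.75 m and side slope z = 2.5: A = (b + zy)y = (2.75 + 2.5×4.24)×4.24 = 56.6 m²; P = b + 2y√(1+z²) = 2.75 + 2×4.24×2.693 = 25.58 m.
Hydraulic radius R = A/P = 56.6/25.58 = 2.213 m.
Manning's equation: Q = (1/n) A R^(2/3) S^(1/2) = (1/0.039) × 56.6 × 2.213^(2/3) × 0.012^(1/2) = 270 m³/s.

Q = 270 m³/s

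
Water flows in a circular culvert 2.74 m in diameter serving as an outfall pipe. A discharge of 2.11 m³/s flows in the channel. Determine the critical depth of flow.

y_c = 0.626 m

At critical depth, Q² T / (g A³) = 1, i.e. A³/T = Q²/g = 2.11²/9.81 = 0.4538.
Trying y = 0.713 m: A³/T = 0.7546 — too large.
Trying y = 0.626 m: A³/T = 0.4543 — close enough.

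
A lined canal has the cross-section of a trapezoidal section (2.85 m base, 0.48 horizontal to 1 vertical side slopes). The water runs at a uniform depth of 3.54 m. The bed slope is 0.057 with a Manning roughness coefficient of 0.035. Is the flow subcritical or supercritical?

supercritical

With bottom width b = 2.85 m and side slope z = 0.48: A = (b + zy)y = (2.85 + 0.48×3.54)×3.54 = 16.1 m²; P = b + 2y√(1+z²) = 2.85 + 2×3.54×1.109 = 10.7 m.
Hydraulic radius R = A/P = 16.1/10.7 = 1.505 m.
V = (1/n) R^(2/3) √S = (1/0.035) × 1.505^(2/3) × √0.057 = 8.957 m/s. Hydraulic depth D_h = A/T = 16.1/6.248 = 2.577 m.
Froude number Fr = V/√(g·D_h) = 8.957/√(9.81×2.577) = 1.78, which is greater than 1, so the flow is supercritical.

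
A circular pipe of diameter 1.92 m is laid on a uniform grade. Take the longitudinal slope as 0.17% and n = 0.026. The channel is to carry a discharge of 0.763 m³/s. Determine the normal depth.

y_n = 0.683 m

Manning's equation rearranged: A R^(2/3) = nQ / (1·√S) = 0.026 × 0.763 / (√0.0017) = 0.4811.
Trying y = 0.809 m: A R^(2/3) = 0.6574 — high.
Trying y = 0.547 m: A R^(2/3) = 0.3144 — low.
Trying y = 0.683 m: A R^(2/3) = 0.4812 — close enough.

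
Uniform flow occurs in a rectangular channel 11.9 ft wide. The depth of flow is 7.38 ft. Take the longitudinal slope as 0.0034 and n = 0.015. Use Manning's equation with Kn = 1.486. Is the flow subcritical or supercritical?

Flow area A = b·y = 11.9 × 7.38 = 87.82 ft². Wetted perimeter P = b + 2y = 11.9 + 2×7.38 = 26.66 ft.
Hydraulic radius R = A/P = 87.82/26.66 = 3.294 ft.
V = (1.486/n) R^(2/3) √S = (1.486/0.015) × 3.294^(2/3) × √0.0034 = 12.79 ft/s. Hydraulic depth D_h = A/T = 87.82/11.9 = 7.38 ft.
Froude number Fr = V/√(g·D_h) = 12.79/√(32.2×7.38) = 0.83, which is less than 1, so the flow is subcritical.

subcritical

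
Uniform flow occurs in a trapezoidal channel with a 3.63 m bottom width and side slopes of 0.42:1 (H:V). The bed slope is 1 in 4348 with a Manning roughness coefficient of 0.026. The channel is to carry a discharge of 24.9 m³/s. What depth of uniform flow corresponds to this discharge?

y_n = 4.84 m

Manning's equation rearranged: A R^(2/3) = nQ / (1·√S) = 0.026 × 24.9 / (√0.00023) = 42.69.
At y = 5.28 m: A R^(2/3) = 49.78 — high.
At y = 4.84 m: A R^(2/3) = 42.63 — close enough.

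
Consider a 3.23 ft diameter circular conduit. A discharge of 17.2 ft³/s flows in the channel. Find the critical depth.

At critical depth, Q² T / (g A³) = 1, i.e. A³/T = Q²/g = 17.2²/32.2 = 9.188.
Try y = 0.926 ft: A³/T = 2.503 — too small.
Try y = 1.53 ft: A³/T = 17.32 — too large.
Try y = 1.3 ft: A³/T = 9.277 — ≈ 9.188.

y_c = 1.3 ft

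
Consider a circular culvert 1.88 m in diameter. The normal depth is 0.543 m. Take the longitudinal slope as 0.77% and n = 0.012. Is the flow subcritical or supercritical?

For a circular section of diameter D = 1.88 m at depth y = 0.543 m, the central angle is θ = 2 arccos(1 − 2y/D) = 2.27 rad. Then A = (D²/8)(θ − sin θ) = 0.6644 m² and P = Dθ/2 = 2.133 m.
Hydraulic radius R = A/P = 0.6644/2.133 = 0.3114 m.
V = (1/n) R^(2/3) √S = (1/0.012) × 0.3114^(2/3) × √0.0077 = 3.36 m/s. Hydraulic depth D_h = A/T = 0.6644/1.704 = 0.3899 m.
Froude number Fr = V/√(g·D_h) = 3.36/√(9.81×0.3899) = 1.72, which is greater than 1, so the flow is supercritical.

supercritical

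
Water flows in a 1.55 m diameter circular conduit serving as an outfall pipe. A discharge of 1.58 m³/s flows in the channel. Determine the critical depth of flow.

At critical depth, Q² T / (g A³) = 1, i.e. A³/T = Q²/g = 1.58²/9.81 = 0.2545.
At y = 0.75 m: A³/T = 0.478 — too large.
At y = 0.636 m: A³/T = 0.2542 — close enough.

y_c = 0.636 m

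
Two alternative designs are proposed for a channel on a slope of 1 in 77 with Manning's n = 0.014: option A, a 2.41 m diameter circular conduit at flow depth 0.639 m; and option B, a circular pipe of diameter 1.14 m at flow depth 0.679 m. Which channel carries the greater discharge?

Channel A: For a circular section of diameter D = 2.41 m at depth y = 0.639 m, the central angle is θ = 2 arccos(1 − 2y/D) = 2.164 rad. Then A = (D²/8)(θ − sin θ) = 0.9687 m² and P = Dθ/2 = 2.607 m. Hydraulic radius R = A/P = 0.9687/2.607 = 0.3716 m. Q_A = (1/0.014)·0.9687·0.3716^(2/3)·√0.01299 = 4.076 m³/s.
Channel B: For a circular section of diameter D = 1.14 m at depth y = 0.679 m, the central angle is θ = 2 arccos(1 − 2y/D) = 3.526 rad. Then A = (D²/8)(θ − sin θ) = 0.6339 m² and P = Dθ/2 = 2.01 m. Hydraulic radius R = A/P = 0.6339/2.01 = 0.3153 m. Q_B = (1/0.014)·0.6339·0.3153^(2/3)·√0.01299 = 2.39 m³/s.
Q_A = 4.076 m³/s vs Q_B = 2.39 m³/s, so channel A carries more.

channel A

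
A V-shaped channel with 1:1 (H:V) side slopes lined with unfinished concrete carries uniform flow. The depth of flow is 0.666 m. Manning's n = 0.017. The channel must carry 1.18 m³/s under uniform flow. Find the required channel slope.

For a triangular section with side slope z = 1: A = zy² = 1×0.666² = 0.4436 m²; P = 2y√(1+z²) = 2×0.666×1.414 = 1.884 m.
Hydraulic radius R = A/P = 0.4436/1.884 = 0.2355 m.
From Manning's equation, S = [nQ / (1 A R^(2/3))]² = [0.017 × 1.18 / (1 × 0.4436 × 0.2355^(2/3))]² = 0.0141.

S = 0.0141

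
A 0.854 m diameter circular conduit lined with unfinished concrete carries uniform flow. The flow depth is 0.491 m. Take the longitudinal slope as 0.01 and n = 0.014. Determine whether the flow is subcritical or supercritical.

supercritical

For a circular section of diameter D = 0.854 m at depth y = 0.491 m, the central angle is θ = 2 arccos(1 − 2y/D) = 3.442 rad. Then A = (D²/8)(θ − sin θ) = 0.3409 m² and P = Dθ/2 = 1.47 m.
Hydraulic radius R = A/P = 0.3409/1.47 = 0.2319 m.
V = (1/n) R^(2/3) √S = (1/0.014) × 0.2319^(2/3) × √0.01 = 2.696 m/s. Hydraulic depth D_h = A/T = 0.3409/0.8444 = 0.4037 m.
Froude number Fr = V/√(g·D_h) = 2.696/√(9.81×0.4037) = 1.35, which is greater than 1, so the flow is supercritical.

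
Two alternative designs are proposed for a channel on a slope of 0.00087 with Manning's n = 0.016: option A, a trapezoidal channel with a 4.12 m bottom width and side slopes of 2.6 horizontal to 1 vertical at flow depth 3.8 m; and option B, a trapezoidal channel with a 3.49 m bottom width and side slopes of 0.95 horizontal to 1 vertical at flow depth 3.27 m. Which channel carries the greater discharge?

Channel A: With bottom width b = 4.12 m and side slope z = 2.6: A = (b + zy)y = (4.12 + 2.6×3.8)×3.8 = 53.2 m²; P = b + 2y√(1+z²) = 4.12 + 2×3.8×2.786 = 25.29 m. Hydraulic radius R = A/P = 53.2/25.29 = 2.104 m. Q_A = (1/0.016)·53.2·2.104^(2/3)·√0.00087 = 161 m³/s.
Channel B: With bottom width b = 3.49 m and side slope z = 0.95: A = (b + zy)y = (3.49 + 0.95×3.27)×3.27 = 21.57 m²; P = b + 2y√(1+z²) = 3.49 + 2×3.27×1.379 = 12.51 m. Hydraulic radius R = A/P = 21.57/12.51 = 1.724 m. Q_B = (1/0.016)·21.57·1.724^(2/3)·√0.00087 = 57.18 m³/s.
Q_A = 161 m³/s vs Q_B = 57.18 m³/s, so channel A carries more.

channel A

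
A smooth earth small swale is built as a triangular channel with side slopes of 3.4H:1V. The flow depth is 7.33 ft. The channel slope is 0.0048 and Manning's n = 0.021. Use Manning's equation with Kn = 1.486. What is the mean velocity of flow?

For a triangular section with side slope z = 3.4: A = zy² = 3.4×7.33² = 182.7 ft²; P = 2y√(1+z²) = 2×7.33×3.544 = 51.96 ft.
Hydraulic radius R = A/P = 182.7/51.96 = 3.516 ft.
From Manning's equation, V = (1.486/n) R^(2/3) S^(1/2) = (1.486/0.021) × 3.516^(2/3) × 0.0048^(1/2) = 11.3 ft/s.

V = 11.3 ft/s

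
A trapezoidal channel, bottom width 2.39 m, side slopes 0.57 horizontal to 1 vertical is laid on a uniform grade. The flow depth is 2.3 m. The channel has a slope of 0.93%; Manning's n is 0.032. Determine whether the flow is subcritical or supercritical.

subcritical

With bottom width b = 2.39 m and side slope z = 0.57: A = (b + zy)y = (2.39 + 0.57×2.3)×2.3 = 8.512 m²; P = b + 2y√(1+z²) = 2.39 + 2×2.3×1.151 = 7.685 m.
Hydraulic radius R = A/P = 8.512/7.685 = 1.108 m.
V = (1/n) R^(2/3) √S = (1/0.032) × 1.108^(2/3) × √0.0093 = 3.226 m/s. Hydraulic depth D_h = A/T = 8.512/5.012 = 1.698 m.
Froude number Fr = V/√(g·D_h) = 3.226/√(9.81×1.698) = 0.79, which is less than 1, so the flow is subcritical.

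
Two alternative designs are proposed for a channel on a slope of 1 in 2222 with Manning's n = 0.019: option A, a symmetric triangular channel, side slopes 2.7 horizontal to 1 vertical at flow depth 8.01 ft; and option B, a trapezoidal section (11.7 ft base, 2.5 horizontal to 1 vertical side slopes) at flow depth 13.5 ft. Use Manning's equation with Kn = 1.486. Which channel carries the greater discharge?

Channel A: For a triangular section with side slope z = 2.7: A = zy² = 2.7×8.01² = 173.2 ft²; P = 2y√(1+z²) = 2×8.01×2.879 = 46.13 ft. Hydraulic radius R = A/P = 173.2/46.13 = 3.756 ft. Q_A = (1.486/0.019)·173.2·3.756^(2/3)·√0.00045 = 694.5 ft³/s.
Channel B: With bottom width b = 11.7 ft and side slope z = 2.5: A = (b + zy)y = (11.7 + 2.5×13.5)×13.5 = 613.6 ft²; P = b + 2y√(1+z²) = 11.7 + 2×13.5×2.693 = 84.4 ft. Hydraulic radius R = A/P = 613.6/84.4 = 7.27 ft. Q_B = (1.486/0.019)·613.6·7.27^(2/3)·√0.00045 = 3820 ft³/s.
Q_A = 694.5 ft³/s vs Q_B = 3820 ft³/s, so channel B carries more.

channel B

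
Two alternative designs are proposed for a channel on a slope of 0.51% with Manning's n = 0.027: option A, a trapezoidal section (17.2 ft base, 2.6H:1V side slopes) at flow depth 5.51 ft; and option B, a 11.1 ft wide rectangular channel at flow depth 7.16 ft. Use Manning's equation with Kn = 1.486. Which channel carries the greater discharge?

channel A

Channel A: With bottom width b = 17.2 ft and side slope z = 2.6: A = (b + zy)y = (17.2 + 2.6×5.51)×5.51 = 173.7 ft²; P = b + 2y√(1+z²) = 17.2 + 2×5.51×2.786 = 47.9 ft. Hydraulic radius R = A/P = 173.7/47.9 = 3.627 ft. Q_A = (1.486/0.027)·173.7·3.627^(2/3)·√0.0051 = 1612 ft³/s.
Channel B: Flow area A = b·y = 11.1 × 7.16 = 79.48 ft². Wetted perimeter P = b + 2y = 11.1 + 2×7.16 = 25.42 ft. Hydraulic radius R = A/P = 79.48/25.42 = 3.127 ft. Q_B = (1.486/0.027)·79.48·3.127^(2/3)·√0.0051 = 667.9 ft³/s.
Q_A = 1612 ft³/s vs Q_B = 667.9 ft³/s, so channel A carries more.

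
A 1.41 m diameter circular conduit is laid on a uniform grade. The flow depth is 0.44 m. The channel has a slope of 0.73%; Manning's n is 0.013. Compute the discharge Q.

Q = 1.08 m³/s

For a circular section of diameter D = 1.41 m at depth y = 0.44 m, the central angle is θ = 2 arccos(1 − 2y/D) = 2.371 rad. Then A = (D²/8)(θ − sin θ) = 0.4161 m² and P = Dθ/2 = 1.671 m.
Hydraulic radius R = A/P = 0.4161/1.671 = 0.2489 m.
Manning's equation: Q = (1/n) A R^(2/3) S^(1/2) = (1/0.013) × 0.4161 × 0.2489^(2/3) × 0.0073^(1/2) = 1.08 m³/s.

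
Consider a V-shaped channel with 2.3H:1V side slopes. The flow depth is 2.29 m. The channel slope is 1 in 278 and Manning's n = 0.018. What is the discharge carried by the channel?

Q = 41.5 m³/s

For a triangular section with side slope z = 2.3: A = zy² = 2.3×2.29² = 12.06 m²; P = 2y√(1+z²) = 2×2.29×2.508 = 11.49 m.
Hydraulic radius R = A/P = 12.06/11.49 = 1.05 m.
Manning's equation: Q = (1/n) A R^(2/3) S^(1/2) = (1/0.018) × 12.06 × 1.05^(2/3) × 0.003597^(1/2) = 41.5 m³/s.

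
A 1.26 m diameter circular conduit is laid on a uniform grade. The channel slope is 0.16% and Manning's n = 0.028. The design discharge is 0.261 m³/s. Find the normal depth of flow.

y_n = 0.487 m

Manning's equation rearranged: A R^(2/3) = nQ / (1·√S) = 0.028 × 0.261 / (√0.0016) = 0.1827.
Trying y = 0.535 m: A R^(2/3) = 0.2168 — high.
Trying y = 0.387 m: A R^(2/3) = 0.1183 — low.
Trying y = 0.487 m: A R^(2/3) = 0.1826 — close enough.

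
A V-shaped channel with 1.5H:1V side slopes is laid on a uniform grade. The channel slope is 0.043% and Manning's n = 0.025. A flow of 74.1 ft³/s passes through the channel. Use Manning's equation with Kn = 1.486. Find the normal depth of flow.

y_n = 4.97 ft

Manning's equation rearranged: A R^(2/3) = nQ / (1.486·√S) = 0.025 × 74.1 / (1.486 × √0.00043) = 60.12.
Try y = 3.39 ft: A R^(2/3) = 21.68 — short.
Try y = 5.43 ft: A R^(2/3) = 76.14 — over.
Try y = 4.97 ft: A R^(2/3) = 60.13 — matches.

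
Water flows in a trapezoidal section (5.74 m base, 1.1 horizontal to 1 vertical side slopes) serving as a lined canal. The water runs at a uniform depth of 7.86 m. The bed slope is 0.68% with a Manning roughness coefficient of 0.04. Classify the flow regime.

With bottom width b = 5.74 m and side slope z = 1.1: A = (b + zy)y = (5.74 + 1.1×7.86)×7.86 = 113.1 m²; P = b + 2y√(1+z²) = 5.74 + 2×7.86×1.487 = 29.11 m.
Hydraulic radius R = A/P = 113.1/29.11 = 3.884 m.
V = (1/n) R^(2/3) √S = (1/0.04) × 3.884^(2/3) × √0.0068 = 5.094 m/s. Hydraulic depth D_h = A/T = 113.1/23.03 = 4.909 m.
Froude number Fr = V/√(g·D_h) = 5.094/√(9.81×4.909) = 0.734, which is less than 1, so the flow is subcritical.

subcritical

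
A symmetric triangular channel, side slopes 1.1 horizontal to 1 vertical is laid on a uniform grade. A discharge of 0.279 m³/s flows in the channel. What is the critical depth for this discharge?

y_c = 0.42 m

At critical depth, Q² T / (g A³) = 1, i.e. A³/T = Q²/g = 0.279²/9.81 = 0.007935.
Try y = 0.35 m: A³/T = 0.003178 — too small.
Try y = 0.457 m: A³/T = 0.01206 — too large.
Try y = 0.42 m: A³/T = 0.007907 — matches.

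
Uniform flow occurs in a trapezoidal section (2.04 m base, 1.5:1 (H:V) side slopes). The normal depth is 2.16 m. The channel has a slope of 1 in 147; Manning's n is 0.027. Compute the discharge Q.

With bottom width b = 2.04 m and side slope z = 1.5: A = (b + zy)y = (2.04 + 1.5×2.16)×2.16 = 11.4 m²; P = b + 2y√(1+z²) = 2.04 + 2×2.16×1.803 = 9.828 m.
Hydraulic radius R = A/P = 11.4/9.828 = 1.16 m.
Manning's equation: Q = (1/n) A R^(2/3) S^(1/2) = (1/0.027) × 11.4 × 1.16^(2/3) × 0.006803^(1/2) = 38.5 m³/s.

Q = 38.5 m³/s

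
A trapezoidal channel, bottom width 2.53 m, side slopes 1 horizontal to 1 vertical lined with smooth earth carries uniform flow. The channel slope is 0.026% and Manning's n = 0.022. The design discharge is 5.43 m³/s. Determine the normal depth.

Manning's equation rearranged: A R^(2/3) = nQ / (1·√S) = 0.022 × 5.43 / (√0.00026) = 7.409.
At y = 1.34 m: A R^(2/3) = 4.545 — short.
At y = 2.1 m: A R^(2/3) = 10.66 — over.
At y = 1.74 m: A R^(2/3) = 7.415 — matches.

y_n = 1.74 m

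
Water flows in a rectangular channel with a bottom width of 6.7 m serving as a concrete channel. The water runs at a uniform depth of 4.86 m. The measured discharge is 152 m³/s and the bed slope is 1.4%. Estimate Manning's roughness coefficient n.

Flow area A = b·y = 6.7 × 4.86 = 32.56 m². Wetted perimeter P = b + 2y = 6.7 + 2×4.86 = 16.42 m.
Hydraulic radius R = A/P = 32.56/16.42 = 1.983 m.
Rearranging Manning's equation: n = (1/Q) A R^(2/3) S^(1/2) = (1/152) × 32.56 × 1.983^(2/3) × √0.014 = 0.04.

n = 0.04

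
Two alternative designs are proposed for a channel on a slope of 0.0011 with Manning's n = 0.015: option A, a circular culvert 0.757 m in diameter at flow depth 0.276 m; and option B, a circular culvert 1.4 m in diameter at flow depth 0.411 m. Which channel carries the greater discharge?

channel B

Channel A: For a circular section of diameter D = 0.757 m at depth y = 0.276 m, the central angle is θ = 2 arccos(1 − 2y/D) = 2.593 rad. Then A = (D²/8)(θ − sin θ) = 0.1484 m² and P = Dθ/2 = 0.9815 m. Hydraulic radius R = A/P = 0.1484/0.9815 = 0.1512 m. Q_A = (1/0.015)·0.1484·0.1512^(2/3)·√0.0011 = 0.09313 m³/s.
Channel B: For a circular section of diameter D = 1.4 m at depth y = 0.411 m, the central angle is θ = 2 arccos(1 − 2y/D) = 2.29 rad. Then A = (D²/8)(θ − sin θ) = 0.3769 m² and P = Dθ/2 = 1.603 m. Hydraulic radius R = A/P = 0.3769/1.603 = 0.2351 m. Q_B = (1/0.015)·0.3769·0.2351^(2/3)·√0.0011 = 0.3174 m³/s.
Q_A = 0.09313 m³/s vs Q_B = 0.3174 m³/s, so channel B carries more.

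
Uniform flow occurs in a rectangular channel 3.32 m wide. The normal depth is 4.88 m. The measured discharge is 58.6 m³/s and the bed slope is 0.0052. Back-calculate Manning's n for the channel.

n = 0.023

Flow area A = b·y = 3.32 × 4.88 = 16.2 m². Wetted perimeter P = b + 2y = 3.32 + 2×4.88 = 13.08 m.
Hydraulic radius R = A/P = 16.2/13.08 = 1.239 m.
Rearranging Manning's equation: n = (1/Q) A R^(2/3) S^(1/2) = (1/58.6) × 16.2 × 1.239^(2/3) × √0.0052 = 0.023.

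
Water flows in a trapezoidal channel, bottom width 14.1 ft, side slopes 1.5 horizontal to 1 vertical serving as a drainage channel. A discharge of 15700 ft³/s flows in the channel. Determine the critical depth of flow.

y_c = 19.1 ft

At critical depth, Q² T / (g A³) = 1, i.e. A³/T = Q²/g = 15700²/32.2 = 7655000.
At y = 23 ft: A³/T = 16810000 — high.
At y = 16 ft: A³/T = 3648000 — low.
At y = 19.1 ft: A³/T = 7624000 — ≈ 7655000.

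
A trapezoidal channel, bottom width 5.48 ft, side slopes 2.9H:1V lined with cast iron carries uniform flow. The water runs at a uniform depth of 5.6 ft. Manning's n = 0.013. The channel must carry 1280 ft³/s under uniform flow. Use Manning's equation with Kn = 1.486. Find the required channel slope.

With bottom width b = 5.48 ft and side slope z = 2.9: A = (b + zy)y = (5.48 + 2.9×5.6)×5.6 = 121.6 ft²; P = b + 2y√(1+z²) = 5.48 + 2×5.6×3.068 = 39.84 ft.
Hydraulic radius R = A/P = 121.6/39.84 = 3.053 ft.
From Manning's equation, S = [nQ / (1.486 A R^(2/3))]² = [0.013 × 1280 / (1.486 × 121.6 × 3.053^(2/3))]² = 0.00191.

S = 0.00191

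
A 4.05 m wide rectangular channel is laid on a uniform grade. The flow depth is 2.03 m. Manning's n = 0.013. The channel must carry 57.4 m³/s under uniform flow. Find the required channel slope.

Flow area A = b·y = 4.05 × 2.03 = 8.221 m². Wetted perimeter P = b + 2y = 4.05 + 2×2.03 = 8.11 m.
Hydraulic radius R = A/P = 8.221/8.11 = 1.014 m.
From Manning's equation, S = [nQ / (1 A R^(2/3))]² = [0.013 × 57.4 / (1 × 8.221 × 1.014^(2/3))]² = 0.00809.

S = 0.00809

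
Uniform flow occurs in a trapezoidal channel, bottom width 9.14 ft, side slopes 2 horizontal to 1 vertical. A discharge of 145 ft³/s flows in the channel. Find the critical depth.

At critical depth, Q² T / (g A³) = 1, i.e. A³/T = Q²/g = 145²/32.2 = 653.
At y = 2.14 ft: A³/T = 1338 — over.
At y = 1.19 ft: A³/T = 185.3 — short.
At y = 1.74 ft: A³/T = 657.7 — ≈ 653.

y_c = 1.74 ft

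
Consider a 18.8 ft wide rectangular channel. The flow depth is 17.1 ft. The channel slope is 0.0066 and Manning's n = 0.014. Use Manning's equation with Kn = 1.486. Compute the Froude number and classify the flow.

Flow area A = b·y = 18.8 × 17.1 = 321.5 ft². Wetted perimeter P = b + 2y = 18.8 + 2×17.1 = 53 ft.
Hydraulic radius R = A/P = 321.5/53 = 6.066 ft.
V = (1.486/n) R^(2/3) √S = (1.486/0.014) × 6.066^(2/3) × √0.0066 = 28.68 ft/s. Hydraulic depth D_h = A/T = 321.5/18.8 = 17.1 ft.
Froude number Fr = V/√(g·D_h) = 28.68/√(32.2×17.1) = 1.22, which is greater than 1, so the flow is supercritical.

supercritical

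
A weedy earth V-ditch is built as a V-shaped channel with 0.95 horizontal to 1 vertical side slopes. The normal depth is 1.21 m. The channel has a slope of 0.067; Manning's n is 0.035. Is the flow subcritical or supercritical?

supercritical

For a triangular section with side slope z = 0.95: A = zy² = 0.95×1.21² = 1.391 m²; P = 2y√(1+z²) = 2×1.21×1.379 = 3.338 m.
Hydraulic radius R = A/P = 1.391/3.338 = 0.4167 m.
V = (1/n) R^(2/3) √S = (1/0.035) × 0.4167^(2/3) × √0.067 = 4.126 m/s. Hydraulic depth D_h = A/T = 1.391/2.299 = 0.605 m.
Froude number Fr = V/√(g·D_h) = 4.126/√(9.81×0.605) = 1.69, which is greater than 1, so the flow is supercritical.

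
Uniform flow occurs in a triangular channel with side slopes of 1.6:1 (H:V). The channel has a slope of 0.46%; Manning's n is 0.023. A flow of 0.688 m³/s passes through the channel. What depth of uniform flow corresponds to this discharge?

Manning's equation rearranged: A R^(2/3) = nQ / (1·√S) = 0.023 × 0.688 / (√0.0046) = 0.2333.
Trying y = 0.494 m: A R^(2/3) = 0.1377 — low.
Trying y = 0.706 m: A R^(2/3) = 0.3569 — high.
Trying y = 0.602 m: A R^(2/3) = 0.2333 — close enough.

y_n = 0.602 m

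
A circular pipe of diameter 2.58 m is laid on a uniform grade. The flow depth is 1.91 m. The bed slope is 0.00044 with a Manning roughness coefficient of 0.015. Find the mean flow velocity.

V = 1.18 m/s

For a circular section of diameter D = 2.58 m at depth y = 1.91 m, the central angle is θ = 2 arccos(1 − 2y/D) = 4.144 rad. Then A = (D²/8)(θ − sin θ) = 4.15 m² and P = Dθ/2 = 5.346 m.
Hydraulic radius R = A/P = 4.15/5.346 = 0.7762 m.
From Manning's equation, V = (1/n) R^(2/3) S^(1/2) = (1/0.015) × 0.7762^(2/3) × 0.00044^(1/2) = 1.18 m/s.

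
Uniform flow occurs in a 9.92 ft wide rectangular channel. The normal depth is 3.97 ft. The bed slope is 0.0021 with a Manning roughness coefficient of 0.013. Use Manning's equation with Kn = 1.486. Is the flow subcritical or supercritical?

Flow area A = b·y = 9.92 × 3.97 = 39.38 ft². Wetted perimeter P = b + 2y = 9.92 + 2×3.97 = 17.86 ft.
Hydraulic radius R = A/P = 39.38/17.86 = 2.205 ft.
V = (1.486/n) R^(2/3) √S = (1.486/0.013) × 2.205^(2/3) × √0.0021 = 8.874 ft/s. Hydraulic depth D_h = A/T = 39.38/9.92 = 3.97 ft.
Froude number Fr = V/√(g·D_h) = 8.874/√(32.2×3.97) = 0.785, which is less than 1, so the flow is subcritical.

subcritical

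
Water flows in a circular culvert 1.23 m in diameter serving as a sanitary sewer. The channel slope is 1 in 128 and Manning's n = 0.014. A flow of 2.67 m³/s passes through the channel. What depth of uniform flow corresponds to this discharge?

Manning's equation rearranged: A R^(2/3) = nQ / (1·√S) = 0.014 × 2.67 / (√0.007812) = 0.4229.
Try y = 1.03 m: A R^(2/3) = 0.5514 — high.
Try y = 0.818 m: A R^(2/3) = 0.4229 — close enough.

y_n = 0.818 m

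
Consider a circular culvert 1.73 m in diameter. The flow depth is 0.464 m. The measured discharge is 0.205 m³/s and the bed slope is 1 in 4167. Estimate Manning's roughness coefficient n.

n = 0.016

For a circular section of diameter D = 1.73 m at depth y = 0.464 m, the central angle is θ = 2 arccos(1 − 2y/D) = 2.178 rad. Then A = (D²/8)(θ − sin θ) = 0.5073 m² and P = Dθ/2 = 1.884 m.
Hydraulic radius R = A/P = 0.5073/1.884 = 0.2693 m.
Rearranging Manning's equation: n = (1/Q) A R^(2/3) S^(1/2) = (1/0.205) × 0.5073 × 0.2693^(2/3) × √0.00024 = 0.016.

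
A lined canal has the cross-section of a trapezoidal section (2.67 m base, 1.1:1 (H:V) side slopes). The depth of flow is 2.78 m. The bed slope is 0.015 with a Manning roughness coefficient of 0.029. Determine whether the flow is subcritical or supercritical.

With bottom width b = 2.67 m and side slope z = 1.1: A = (b + zy)y = (2.67 + 1.1×2.78)×2.78 = 15.92 m²; P = b + 2y√(1+z²) = 2.67 + 2×2.78×1.487 = 10.94 m.
Hydraulic radius R = A/P = 15.92/10.94 = 1.456 m.
V = (1/n) R^(2/3) √S = (1/0.029) × 1.456^(2/3) × √0.015 = 5.426 m/s. Hydraulic depth D_h = A/T = 15.92/8.786 = 1.812 m.
Froude number Fr = V/√(g·D_h) = 5.426/√(9.81×1.812) = 1.29, which is greater than 1, so the flow is supercritical.

supercritical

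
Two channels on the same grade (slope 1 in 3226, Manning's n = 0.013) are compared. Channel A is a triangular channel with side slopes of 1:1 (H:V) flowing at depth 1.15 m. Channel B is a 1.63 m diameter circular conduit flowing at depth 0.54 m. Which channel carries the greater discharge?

Channel A: For a triangular section with side slope z = 1: A = zy² = 1×1.15² = 1.322 m²; P = 2y√(1+z²) = 2×1.15×1.414 = 3.253 m. Hydraulic radius R = A/P = 1.322/3.253 = 0.4066 m. Q_A = (1/0.013)·1.322·0.4066^(2/3)·√0.00031 = 0.983 m³/s.
Channel B: For a circular section of diameter D = 1.63 m at depth y = 0.54 m, the central angle is θ = 2 arccos(1 − 2y/D) = 2.453 rad. Then A = (D²/8)(θ − sin θ) = 0.6038 m² and P = Dθ/2 = 1.999 m. Hydraulic radius R = A/P = 0.6038/1.999 = 0.302 m. Q_B = (1/0.013)·0.6038·0.302^(2/3)·√0.00031 = 0.3681 m³/s.
Q_A = 0.983 m³/s vs Q_B = 0.3681 m³/s, so channel A carries more.

channel A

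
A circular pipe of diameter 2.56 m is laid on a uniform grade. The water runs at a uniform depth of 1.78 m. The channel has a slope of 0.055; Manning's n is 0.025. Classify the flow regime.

supercritical

For a circular section of diameter D = 2.56 m at depth y = 1.78 m, the central angle is θ = 2 arccos(1 − 2y/D) = 3.944 rad. Then A = (D²/8)(θ − sin θ) = 3.82 m² and P = Dθ/2 = 5.049 m.
Hydraulic radius R = A/P = 3.82/5.049 = 0.7567 m.
V = (1/n) R^(2/3) √S = (1/0.025) × 0.7567^(2/3) × √0.055 = 7.79 m/s. Hydraulic depth D_h = A/T = 3.82/2.357 = 1.621 m.
Froude number Fr = V/√(g·D_h) = 7.79/√(9.81×1.621) = 1.95, which is greater than 1, so the flow is supercritical.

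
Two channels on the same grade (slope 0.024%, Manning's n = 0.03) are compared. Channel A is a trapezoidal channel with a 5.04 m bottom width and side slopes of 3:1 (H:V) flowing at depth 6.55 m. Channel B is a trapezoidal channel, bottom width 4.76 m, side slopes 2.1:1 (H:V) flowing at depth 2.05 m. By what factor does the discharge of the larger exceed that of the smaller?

16.8

Channel A: With bottom width b = 5.04 m and side slope z = 3: A = (b + zy)y = (5.04 + 3×6.55)×6.55 = 161.7 m²; P = b + 2y√(1+z²) = 5.04 + 2×6.55×3.162 = 46.47 m. Hydraulic radius R = A/P = 161.7/46.47 = 3.48 m. Q_A = (1/0.03)·161.7·3.48^(2/3)·√0.00024 = 191.8 m³/s.
Channel B: With bottom width b = 4.76 m and side slope z = 2.1: A = (b + zy)y = (4.76 + 2.1×2.05)×2.05 = 18.58 m²; P = b + 2y√(1+z²) = 4.76 + 2×2.05×2.326 = 14.3 m. Hydraulic radius R = A/P = 18.58/14.3 = 1.3 m. Q_B = (1/0.03)·18.58·1.3^(2/3)·√0.00024 = 11.43 m³/s.
The larger discharge is 191.8 m³/s and the smaller is 11.43 m³/s; the ratio is 16.8.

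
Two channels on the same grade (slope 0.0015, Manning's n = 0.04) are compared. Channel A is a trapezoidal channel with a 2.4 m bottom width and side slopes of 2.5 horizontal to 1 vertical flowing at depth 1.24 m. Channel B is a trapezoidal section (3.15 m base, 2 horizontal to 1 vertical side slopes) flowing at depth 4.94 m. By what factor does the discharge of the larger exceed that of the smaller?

21.3

Channel A: With bottom width b = 2.4 m and side slope z = 2.5: A = (b + zy)y = (2.4 + 2.5×1.24)×1.24 = 6.82 m²; P = b + 2y√(1+z²) = 2.4 + 2×1.24×2.693 = 9.078 m. Hydraulic radius R = A/P = 6.82/9.078 = 0.7513 m. Q_A = (1/0.04)·6.82·0.7513^(2/3)·√0.0015 = 5.457 m³/s.
Channel B: With bottom width b = 3.15 m and side slope z = 2: A = (b + zy)y = (3.15 + 2×4.94)×4.94 = 64.37 m²; P = b + 2y√(1+z²) = 3.15 + 2×4.94×2.236 = 25.24 m. Hydraulic radius R = A/P = 64.37/25.24 = 2.55 m. Q_B = (1/0.04)·64.37·2.55^(2/3)·√0.0015 = 116.3 m³/s.
The larger discharge is 116.3 m³/s and the smaller is 5.457 m³/s; the ratio is 21.3.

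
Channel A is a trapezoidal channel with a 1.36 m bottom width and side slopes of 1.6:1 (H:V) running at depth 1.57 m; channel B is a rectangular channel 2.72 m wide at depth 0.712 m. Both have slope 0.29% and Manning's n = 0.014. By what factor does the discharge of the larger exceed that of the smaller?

Channel A: With bottom width b = 1.36 m and side slope z = 1.6: A = (b + zy)y = (1.36 + 1.6×1.57)×1.57 = 6.079 m²; P = b + 2y√(1+z²) = 1.36 + 2×1.57×1.887 = 7.285 m. Hydraulic radius R = A/P = 6.079/7.285 = 0.8345 m. Q_A = (1/0.014)·6.079·0.8345^(2/3)·√0.0029 = 20.73 m³/s.
Channel B: Flow area A = b·y = 2.72 × 0.712 = 1.937 m². Wetted perimeter P = b + 2y = 2.72 + 2×0.712 = 4.144 m. Hydraulic radius R = A/P = 1.937/4.144 = 0.4673 m. Q_B = (1/0.014)·1.937·0.4673^(2/3)·√0.0029 = 4.486 m³/s.
The larger discharge is 20.73 m³/s and the smaller is 4.486 m³/s; the ratio is 4.62.

4.62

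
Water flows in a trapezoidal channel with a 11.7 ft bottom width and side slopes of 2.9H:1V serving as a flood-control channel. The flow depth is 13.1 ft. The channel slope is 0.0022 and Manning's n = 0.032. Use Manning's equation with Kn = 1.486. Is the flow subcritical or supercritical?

With bottom width b = 11.7 ft and side slope z = 2.9: A = (b + zy)y = (11.7 + 2.9×13.1)×13.1 = 650.9 ft²; P = b + 2y√(1+z²) = 11.7 + 2×13.1×3.068 = 92.07 ft.
Hydraulic radius R = A/P = 650.9/92.07 = 7.07 ft.
V = (1.486/n) R^(2/3) √S = (1.486/0.032) × 7.07^(2/3) × √0.0022 = 8.023 ft/s. Hydraulic depth D_h = A/T = 650.9/87.68 = 7.424 ft.
Froude number Fr = V/√(g·D_h) = 8.023/√(32.2×7.424) = 0.519, which is less than 1, so the flow is subcritical.

subcritical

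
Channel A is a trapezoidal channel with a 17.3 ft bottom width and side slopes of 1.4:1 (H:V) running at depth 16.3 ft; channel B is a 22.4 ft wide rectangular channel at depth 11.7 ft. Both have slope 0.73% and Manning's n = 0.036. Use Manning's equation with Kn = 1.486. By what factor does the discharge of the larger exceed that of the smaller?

Channel A: With bottom width b = 17.3 ft and side slope z = 1.4: A = (b + zy)y = (17.3 + 1.4×16.3)×16.3 = 654 ft²; P = b + 2y√(1+z²) = 17.3 + 2×16.3×1.72 = 73.39 ft. Hydraulic radius R = A/P = 654/73.39 = 8.911 ft. Q_A = (1.486/0.036)·654·8.911^(2/3)·√0.0073 = 9913 ft³/s.
Channel B: Flow area A = b·y = 22.4 × 11.7 = 262.1 ft². Wetted perimeter P = b + 2y = 22.4 + 2×11.7 = 45.8 ft. Hydraulic radius R = A/P = 262.1/45.8 = 5.722 ft. Q_B = (1.486/0.036)·262.1·5.722^(2/3)·√0.0073 = 2957 ft³/s.
The larger discharge is 9913 ft³/s and the smaller is 2957 ft³/s; the ratio is 3.35.

3.35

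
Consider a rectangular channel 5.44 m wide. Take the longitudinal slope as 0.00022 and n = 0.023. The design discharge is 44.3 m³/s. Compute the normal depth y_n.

Manning's equation rearranged: A R^(2/3) = nQ / (1·√S) = 0.023 × 44.3 / (√0.00022) = 68.69.
Try y = 9.89 m: A R^(2/3) = 89.16 — over.
Try y = 5.96 m: A R^(2/3) = 49.17 — short.
Try y = 7.89 m: A R^(2/3) = 68.65 — ≈ 68.69.

y_n = 7.89 m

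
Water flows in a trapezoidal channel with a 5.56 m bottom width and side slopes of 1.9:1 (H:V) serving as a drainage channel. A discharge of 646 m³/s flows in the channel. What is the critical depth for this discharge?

y_c = 6.2 m

At critical depth, Q² T / (g A³) = 1, i.e. A³/T = Q²/g = 646²/9.81 = 42540.
Try y = 4.78 m: A³/T = 14450 — short.
Try y = 6.2 m: A³/T = 42670 — ≈ 42540.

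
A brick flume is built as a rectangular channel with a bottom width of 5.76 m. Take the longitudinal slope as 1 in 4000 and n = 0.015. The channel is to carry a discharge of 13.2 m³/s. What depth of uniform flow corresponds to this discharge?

Manning's equation rearranged: A R^(2/3) = nQ / (1·√S) = 0.015 × 13.2 / (√0.00025) = 12.52.
Trying y = 2.14 m: A R^(2/3) = 14.13 — over.
Trying y = 1.72 m: A R^(2/3) = 10.41 — short.
Trying y = 1.96 m: A R^(2/3) = 12.51 — ≈ 12.52.

y_n = 1.96 m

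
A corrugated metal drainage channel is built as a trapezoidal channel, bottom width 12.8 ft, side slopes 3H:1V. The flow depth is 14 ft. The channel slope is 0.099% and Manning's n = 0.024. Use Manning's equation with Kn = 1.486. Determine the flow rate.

With bottom width b = 12.8 ft and side slope z = 3: A = (b + zy)y = (12.8 + 3×14)×14 = 767.2 ft²; P = b + 2y√(1+z²) = 12.8 + 2×14×3.162 = 101.3 ft.
Hydraulic radius R = A/P = 767.2/101.3 = 7.57 ft.
Manning's equation: Q = (1.486/n) A R^(2/3) S^(1/2) = (1.486/0.024) × 767.2 × 7.57^(2/3) × 0.00099^(1/2) = 5760 ft³/s.

Q = 5760 ft³/s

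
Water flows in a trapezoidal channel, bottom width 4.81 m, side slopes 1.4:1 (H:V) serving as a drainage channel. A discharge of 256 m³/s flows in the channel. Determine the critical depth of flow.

y_c = 4.42 m

At critical depth, Q² T / (g A³) = 1, i.e. A³/T = Q²/g = 256²/9.81 = 6681.
At y = 3.37 m: A³/T = 2324 — too small.
At y = 5.53 m: A³/T = 16480 — too large.
At y = 4.42 m: A³/T = 6684 — matches.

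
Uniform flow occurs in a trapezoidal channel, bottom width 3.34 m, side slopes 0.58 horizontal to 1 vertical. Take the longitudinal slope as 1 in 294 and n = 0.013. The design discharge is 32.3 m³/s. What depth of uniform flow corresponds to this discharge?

y_n = 1.67 m

Manning's equation rearranged: A R^(2/3) = nQ / (1·√S) = 0.013 × 32.3 / (√0.003401) = 7.2.
Trying y = 1.38 m: A R^(2/3) = 5.227 — too small.
Trying y = 1.96 m: A R^(2/3) = 9.433 — too large.
Trying y = 1.67 m: A R^(2/3) = 7.192 — close enough.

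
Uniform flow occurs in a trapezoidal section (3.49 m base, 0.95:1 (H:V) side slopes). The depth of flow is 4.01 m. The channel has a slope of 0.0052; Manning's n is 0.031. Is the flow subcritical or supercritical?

With bottom width b = 3.49 m and side slope z = 0.95: A = (b + zy)y = (3.49 + 0.95×4.01)×4.01 = 29.27 m²; P = b + 2y√(1+z²) = 3.49 + 2×4.01×1.379 = 14.55 m.
Hydraulic radius R = A/P = 29.27/14.55 = 2.011 m.
V = (1/n) R^(2/3) √S = (1/0.031) × 2.011^(2/3) × √0.0052 = 3.707 m/s. Hydraulic depth D_h = A/T = 29.27/11.11 = 2.635 m.
Froude number Fr = V/√(g·D_h) = 3.707/√(9.81×2.635) = 0.729, which is less than 1, so the flow is subcritical.

subcritical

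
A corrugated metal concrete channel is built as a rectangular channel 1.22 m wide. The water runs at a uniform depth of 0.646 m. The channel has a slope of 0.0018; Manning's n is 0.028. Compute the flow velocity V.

Flow area A = b·y = 1.22 × 0.646 = 0.7881 m². Wetted perimeter P = b + 2y = 1.22 + 2×0.646 = 2.512 m.
Hydraulic radius R = A/P = 0.7881/2.512 = 0.3137 m.
From Manning's equation, V = (1/n) R^(2/3) S^(1/2) = (1/0.028) × 0.3137^(2/3) × 0.0018^(1/2) = 0.7 m/s.

V = 0.7 m/s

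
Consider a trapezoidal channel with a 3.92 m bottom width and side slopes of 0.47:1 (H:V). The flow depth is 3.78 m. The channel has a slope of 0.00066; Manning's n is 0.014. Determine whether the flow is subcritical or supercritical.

subcritical

With bottom width b = 3.92 m and side slope z = 0.47: A = (b + zy)y = (3.92 + 0.47×3.78)×3.78 = 21.53 m²; P = b + 2y√(1+z²) = 3.92 + 2×3.78×1.105 = 12.27 m.
Hydraulic radius R = A/P = 21.53/12.27 = 1.754 m.
V = (1/n) R^(2/3) √S = (1/0.014) × 1.754^(2/3) × √0.00066 = 2.669 m/s. Hydraulic depth D_h = A/T = 21.53/7.473 = 2.881 m.
Froude number Fr = V/√(g·D_h) = 2.669/√(9.81×2.881) = 0.502, which is less than 1, so the flow is subcritical.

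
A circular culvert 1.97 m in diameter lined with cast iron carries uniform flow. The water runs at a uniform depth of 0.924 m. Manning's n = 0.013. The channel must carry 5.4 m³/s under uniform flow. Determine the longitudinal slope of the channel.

S = 0.0068

For a circular section of diameter D = 1.97 m at depth y = 0.924 m, the central angle is θ = 2 arccos(1 − 2y/D) = 3.018 rad. Then A = (D²/8)(θ − sin θ) = 1.404 m² and P = Dθ/2 = 2.972 m.
Hydraulic radius R = A/P = 1.404/2.972 = 0.4723 m.
From Manning's equation, S = [nQ / (1 A R^(2/3))]² = [0.013 × 5.4 / (1 × 1.404 × 0.4723^(2/3))]² = 0.0068.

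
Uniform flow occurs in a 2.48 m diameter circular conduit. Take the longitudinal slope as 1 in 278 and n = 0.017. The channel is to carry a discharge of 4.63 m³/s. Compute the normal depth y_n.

y_n = 1.05 m

Manning's equation rearranged: A R^(2/3) = nQ / (1·√S) = 0.017 × 4.63 / (√0.003597) = 1.312.
At y = 0.731 m: A R^(2/3) = 0.6647 — short.
At y = 1.27 m: A R^(2/3) = 1.828 — over.
At y = 1.05 m: A R^(2/3) = 1.312 — matches.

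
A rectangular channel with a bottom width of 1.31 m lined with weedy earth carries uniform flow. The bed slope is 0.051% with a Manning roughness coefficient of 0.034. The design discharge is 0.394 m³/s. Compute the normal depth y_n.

y_n = 0.872 m

Manning's equation rearranged: A R^(2/3) = nQ / (1·√S) = 0.034 × 0.394 / (√0.00051) = 0.5932.
Trying y = 1.09 m: A R^(2/3) = 0.7869 — over.
Trying y = 0.872 m: A R^(2/3) = 0.593 — close enough.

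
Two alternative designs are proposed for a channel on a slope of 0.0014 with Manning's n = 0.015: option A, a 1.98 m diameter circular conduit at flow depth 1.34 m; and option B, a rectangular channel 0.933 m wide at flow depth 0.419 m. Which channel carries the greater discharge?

Channel A: For a circular section of diameter D = 1.98 m at depth y = 1.34 m, the central angle is θ = 2 arccos(1 − 2y/D) = 3.864 rad. Then A = (D²/8)(θ − sin θ) = 2.218 m² and P = Dθ/2 = 3.826 m. Hydraulic radius R = A/P = 2.218/3.826 = 0.5797 m. Q_A = (1/0.015)·2.218·0.5797^(2/3)·√0.0014 = 3.846 m³/s.
Channel B: Flow area A = b·y = 0.933 × 0.419 = 0.3909 m². Wetted perimeter P = b + 2y = 0.933 + 2×0.419 = 1.771 m. Hydraulic radius R = A/P = 0.3909/1.771 = 0.2207 m. Q_B = (1/0.015)·0.3909·0.2207^(2/3)·√0.0014 = 0.3562 m³/s.
Q_A = 3.846 m³/s vs Q_B = 0.3562 m³/s, so channel A carries more.

channel A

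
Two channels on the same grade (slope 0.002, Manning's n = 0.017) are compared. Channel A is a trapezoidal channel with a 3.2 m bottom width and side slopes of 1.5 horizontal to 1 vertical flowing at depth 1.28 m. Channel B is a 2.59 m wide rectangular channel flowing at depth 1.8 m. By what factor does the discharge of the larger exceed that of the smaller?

1.51

Channel A: With bottom width b = 3.2 m and side slope z = 1.5: A = (b + zy)y = (3.2 + 1.5×1.28)×1.28 = 6.554 m²; P = b + 2y√(1+z²) = 3.2 + 2×1.28×1.803 = 7.815 m. Hydraulic radius R = A/P = 6.554/7.815 = 0.8386 m. Q_A = (1/0.017)·6.554·0.8386^(2/3)·√0.002 = 15.33 m³/s.
Channel B: Flow area A = b·y = 2.59 × 1.8 = 4.662 m². Wetted perimeter P = b + 2y = 2.59 + 2×1.8 = 6.19 m. Hydraulic radius R = A/P = 4.662/6.19 = 0.7532 m. Q_B = (1/0.017)·4.662·0.7532^(2/3)·√0.002 = 10.15 m³/s.
The larger discharge is 15.33 m³/s and the smaller is 10.15 m³/s; the ratio is 1.51.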